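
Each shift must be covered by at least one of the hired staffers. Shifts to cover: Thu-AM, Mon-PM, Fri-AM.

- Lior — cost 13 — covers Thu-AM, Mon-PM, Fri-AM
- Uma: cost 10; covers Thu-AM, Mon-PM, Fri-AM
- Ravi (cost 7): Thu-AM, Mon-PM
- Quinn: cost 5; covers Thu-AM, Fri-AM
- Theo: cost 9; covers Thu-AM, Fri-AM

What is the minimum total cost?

10

The greedy cost-per-new-shift heuristic would pick Quinn and Ravi for 12, but a cheaper cover exists.
Uma alone covers Thu-AM, Mon-PM, Fri-AM — every shift.
Total cost: 10.
No cover costs less than 10.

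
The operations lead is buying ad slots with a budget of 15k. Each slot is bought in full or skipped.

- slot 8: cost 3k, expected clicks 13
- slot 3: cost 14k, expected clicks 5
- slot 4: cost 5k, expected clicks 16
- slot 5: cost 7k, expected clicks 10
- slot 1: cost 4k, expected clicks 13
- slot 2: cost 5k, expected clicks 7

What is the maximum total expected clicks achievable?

slot 8 + slot 4 + slot 5: cost 3 + 5 + 7 = 15 ≤ 15, expected clicks 13 + 16 + 10 = 39.
slot 8 + slot 4 + slot 2: cost 3 + 5 + 5 = 13 ≤ 15, expected clicks 13 + 16 + 7 = 36.
slot 8 + slot 4 + slot 1: cost 3 + 5 + 4 = 12 ≤ 15, expected clicks 13 + 16 + 13 = 42.
Best is slot 8, slot 4, and slot 1 with total expected clicks 42.

42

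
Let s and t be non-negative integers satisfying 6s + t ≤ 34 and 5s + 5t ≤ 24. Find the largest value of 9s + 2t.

36

Relaxing integrality, the LP optimum is 43.20 at (s,t) = (4.8, 0), which is not an integer point.
(s,t)=(4,0): 6·4+1·0=24≤34, 5·4+5·0=20≤24, objective 36.
(s,t)=(3,1): 6·3+1·1=19≤34, 5·3+5·1=20≤24, objective 29.
(s,t)=(3,0): 6·3+1·0=18≤34, 5·3+5·0=15≤24, objective 27.
No feasible integer point exceeds 36.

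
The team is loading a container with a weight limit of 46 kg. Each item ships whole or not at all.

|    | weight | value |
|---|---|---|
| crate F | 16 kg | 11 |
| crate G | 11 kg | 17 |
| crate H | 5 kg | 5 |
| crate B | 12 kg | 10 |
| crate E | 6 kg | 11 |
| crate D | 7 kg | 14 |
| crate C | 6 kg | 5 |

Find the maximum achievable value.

This is a 0-1 knapsack instance.
Allowing fractional choices, the relaxed optimum would be about 61.2, but items are indivisible.
crate F + crate G + crate H + crate E + crate D: weight 16 + 11 + 5 + 6 + 7 = 45 ≤ 46, value 11 + 17 + 5 + 11 + 14 = 58.
crate F + crate G + crate E + crate D + crate C: weight 16 + 11 + 6 + 7 + 6 = 46 ≤ 46, value 11 + 17 + 11 + 14 + 5 = 58.
The maximum value is 58; one optimal choice is crate F, crate G, crate H, crate E, and crate D.

58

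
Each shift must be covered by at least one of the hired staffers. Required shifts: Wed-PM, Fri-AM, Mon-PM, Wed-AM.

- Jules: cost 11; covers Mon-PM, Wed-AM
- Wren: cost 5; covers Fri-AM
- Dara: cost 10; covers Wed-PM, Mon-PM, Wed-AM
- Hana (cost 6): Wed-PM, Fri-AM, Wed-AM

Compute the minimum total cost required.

This is an integer covering problem.
The greedy cost-per-new-shift heuristic would pick Hana and Dara for 16, but a cheaper cover exists.
Choose Wren and Dara: together they cover Wed-PM, Fri-AM, Mon-PM, Wed-AM — every shift.
Total cost: 5 + 10 = 15.
No cover costs less than 15.

15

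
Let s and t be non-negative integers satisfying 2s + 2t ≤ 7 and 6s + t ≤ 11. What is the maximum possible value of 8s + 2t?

(s,t)=(1,2): 2·1+2·2=6≤7, 6·1+1·2=8≤11, objective 12.
(s,t)=(1,1): 2·1+2·1=4≤7, 6·1+1·1=7≤11, objective 10.
(s,t)=(0,3): 2·0+2·3=6≤7, 6·0+1·3=3≤11, objective 6.
Maximum is 12 at (s,t)=(1,2).

12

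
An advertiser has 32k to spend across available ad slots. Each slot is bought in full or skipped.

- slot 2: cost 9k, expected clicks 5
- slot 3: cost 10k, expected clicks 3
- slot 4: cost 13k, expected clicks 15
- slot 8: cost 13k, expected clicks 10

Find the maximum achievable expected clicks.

Allowing fractional choices, the relaxed optimum would be about 28.3, but ad slots are indivisible.
slot 2 + slot 4: cost 9 + 13 = 22 ≤ 32, expected clicks 5 + 15 = 20.
slot 2 + slot 3 + slot 4: cost 9 + 10 + 13 = 32 ≤ 32, expected clicks 5 + 3 + 15 = 23.
slot 4 + slot 8: cost 13 + 13 = 26 ≤ 32, expected clicks 15 + 10 = 25.
Best is slot 4 and slot 8 with total expected clicks 25.

25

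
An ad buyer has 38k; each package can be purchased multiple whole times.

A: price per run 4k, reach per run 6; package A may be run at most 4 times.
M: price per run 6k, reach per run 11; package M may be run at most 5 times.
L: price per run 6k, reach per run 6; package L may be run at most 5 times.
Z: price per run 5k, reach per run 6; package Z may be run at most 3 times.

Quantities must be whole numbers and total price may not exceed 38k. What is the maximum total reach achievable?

67

Take 2×A and 5×M: price 38 ≤ 38, reach 2·6 + 5·11 = 67.
M has the best ratio (11/6) and is taken to its limit of 5; remaining capacity is filled optimally with the others.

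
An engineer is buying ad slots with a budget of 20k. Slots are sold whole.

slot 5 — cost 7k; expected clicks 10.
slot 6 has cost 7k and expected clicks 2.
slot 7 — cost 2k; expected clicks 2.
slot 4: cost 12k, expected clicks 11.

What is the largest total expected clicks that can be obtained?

21

Allowing fractional choices, the relaxed optimum would be about 22.1, but ad slots are indivisible.
slot 7 + slot 4: cost 2 + 12 = 14 ≤ 20, expected clicks 2 + 11 = 13.
slot 5 + slot 6 + slot 7: cost 7 + 7 + 2 = 16 ≤ 20, expected clicks 10 + 2 + 2 = 14.
slot 5 + slot 4: cost 7 + 12 = 19 ≤ 20, expected clicks 10 + 11 = 21.
Best is slot 5 and slot 4 with total expected clicks 21.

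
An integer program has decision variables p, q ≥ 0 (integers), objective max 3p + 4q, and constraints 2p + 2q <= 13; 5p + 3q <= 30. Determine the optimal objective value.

(p,q)=(0,6) is feasible, giving 24.
(p,q)=(1,5) is feasible, giving 23.
(p,q)=(0,5) is feasible, giving 20.
The best lattice point is (0,6), giving 24.

24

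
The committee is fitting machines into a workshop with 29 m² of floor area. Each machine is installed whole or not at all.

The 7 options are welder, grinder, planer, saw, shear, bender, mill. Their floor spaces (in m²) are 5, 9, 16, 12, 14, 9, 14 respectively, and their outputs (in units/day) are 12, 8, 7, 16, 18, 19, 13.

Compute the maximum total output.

welder + shear + bender: floor space 5 + 14 + 9 = 28 ≤ 29, output 12 + 18 + 19 = 49.
welder + saw + bender: floor space 5 + 12 + 9 = 26 ≤ 29, output 12 + 16 + 19 = 47.
Best is welder, shear, and bender with total output 49.

49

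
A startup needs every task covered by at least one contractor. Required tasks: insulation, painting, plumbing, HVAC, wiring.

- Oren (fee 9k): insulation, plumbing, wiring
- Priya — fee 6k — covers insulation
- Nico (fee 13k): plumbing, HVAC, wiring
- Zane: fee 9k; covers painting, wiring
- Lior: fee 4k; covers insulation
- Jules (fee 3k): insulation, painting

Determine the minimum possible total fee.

This is a weighted set-cover instance.
Choose Nico and Jules: together they cover insulation, painting, plumbing, HVAC, wiring — every task.
Total fee: 13 + 3 = 16.
No cover costs less than 16.

16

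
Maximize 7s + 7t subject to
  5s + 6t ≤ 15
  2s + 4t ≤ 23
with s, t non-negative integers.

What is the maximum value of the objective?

21

(s,t)=(3,0): 5·3+6·0=15≤15, 2·3+4·0=6≤23, objective 21.
(s,t)=(2,0): 5·2+6·0=10≤15, 2·2+4·0=4≤23, objective 14.
Maximum is 21 at (s,t)=(3,0).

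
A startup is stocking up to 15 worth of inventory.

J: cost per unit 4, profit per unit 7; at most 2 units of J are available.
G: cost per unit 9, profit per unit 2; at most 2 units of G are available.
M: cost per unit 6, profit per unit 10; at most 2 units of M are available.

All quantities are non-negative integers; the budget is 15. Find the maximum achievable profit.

2×M: cost 12 ≤ 15, profit 2·10 = 20.
2×J and 1×M: cost 14 ≤ 15, profit 2·7 + 1·10 = 24.
Best is 24.

24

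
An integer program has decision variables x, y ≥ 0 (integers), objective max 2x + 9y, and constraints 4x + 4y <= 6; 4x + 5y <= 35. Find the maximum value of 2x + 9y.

9

Relaxing integrality, the LP optimum is 13.50 at (x,y) = (0, 1.5), which is not an integer point.
(x,y)=(0,1) is feasible, giving 9.
(x,y)=(1,0) is feasible, giving 2.
(x,y)=(0,0) is feasible, giving 0.
Maximum is 9 at (x,y)=(0,1).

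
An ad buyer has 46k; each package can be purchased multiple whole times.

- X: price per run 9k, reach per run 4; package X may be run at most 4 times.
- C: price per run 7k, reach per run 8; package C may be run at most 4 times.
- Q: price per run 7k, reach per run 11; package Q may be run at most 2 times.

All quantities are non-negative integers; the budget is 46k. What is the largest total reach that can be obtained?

4×C and 2×Q: price 42 ≤ 46, reach 4·8 + 2·11 = 54.
1×X, 3×C, and 2×Q: price 44 ≤ 46, reach 1·4 + 3·8 + 2·11 = 50.
Best is 54.

54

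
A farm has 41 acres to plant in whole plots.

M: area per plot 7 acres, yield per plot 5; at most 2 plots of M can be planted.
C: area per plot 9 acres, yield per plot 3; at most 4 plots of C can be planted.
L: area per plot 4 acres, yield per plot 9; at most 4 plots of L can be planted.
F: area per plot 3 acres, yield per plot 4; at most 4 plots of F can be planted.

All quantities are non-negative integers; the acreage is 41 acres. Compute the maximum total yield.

58

L has the best ratio (9/4); taking only L gives at most 4×9 = 36 (stopped by the supply cap of 4).
Mixing does better — 2×M, 4×L, and 3×F: area 39 ≤ 41, yield 2·5 + 4·9 + 3·4 = 58.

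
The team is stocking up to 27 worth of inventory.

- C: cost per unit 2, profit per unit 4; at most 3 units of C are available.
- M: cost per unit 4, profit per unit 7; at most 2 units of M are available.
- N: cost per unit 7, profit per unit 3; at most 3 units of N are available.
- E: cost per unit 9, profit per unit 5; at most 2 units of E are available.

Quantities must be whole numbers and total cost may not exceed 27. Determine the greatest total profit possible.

C has the best ratio (4/2); taking only C gives at most 3×4 = 12 (stopped by the supply cap of 3).
Mixing does better — 3×C, 2×M, and 1×E: cost 23 ≤ 27, profit 3·4 + 2·7 + 1·5 = 31.

31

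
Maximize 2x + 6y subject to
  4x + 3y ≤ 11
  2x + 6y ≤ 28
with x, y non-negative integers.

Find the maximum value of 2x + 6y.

Relaxing integrality, the LP optimum is 22.00 at (x,y) = (0, 3.67), which is not an integer point.
(x,y)=(0,3): 4·0+3·3=9≤11, 2·0+6·3=18≤28, objective 18.
(x,y)=(1,2): 4·1+3·2=10≤11, 2·1+6·2=14≤28, objective 14.
(x,y)=(0,2): 4·0+3·2=6≤11, 2·0+6·2=12≤28, objective 12.
No feasible integer point exceeds 18.

18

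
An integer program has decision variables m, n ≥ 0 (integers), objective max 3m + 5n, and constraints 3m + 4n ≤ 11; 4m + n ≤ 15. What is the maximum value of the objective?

13

Relaxing integrality, the LP optimum is 13.75 at (m,n) = (0, 2.75), which is not an integer point.
(m,n)=(1,2): 3·1+4·2=11≤11, 4·1+1·2=6≤15, objective 13.
(m,n)=(2,1): 3·2+4·1=10≤11, 4·2+1·1=9≤15, objective 11.
(m,n)=(0,2): 3·0+4·2=8≤11, 4·0+1·2=2≤15, objective 10.
(m,n)=(1,1): 3·1+4·1=7≤11, 4·1+1·1=5≤15, objective 8.
Maximum is 13 at (m,n)=(1,2).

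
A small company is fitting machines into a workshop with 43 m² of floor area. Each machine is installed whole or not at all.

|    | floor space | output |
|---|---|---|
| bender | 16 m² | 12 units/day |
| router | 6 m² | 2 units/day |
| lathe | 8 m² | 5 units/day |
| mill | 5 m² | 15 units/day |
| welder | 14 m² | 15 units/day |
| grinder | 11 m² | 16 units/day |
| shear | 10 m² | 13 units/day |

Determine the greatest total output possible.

Take mill, welder, grinder, and shear: floor space 5 + 14 + 11 + 10 = 40 ≤ 43, output 15 + 15 + 16 + 13 = 59.
No other feasible combination does better.

59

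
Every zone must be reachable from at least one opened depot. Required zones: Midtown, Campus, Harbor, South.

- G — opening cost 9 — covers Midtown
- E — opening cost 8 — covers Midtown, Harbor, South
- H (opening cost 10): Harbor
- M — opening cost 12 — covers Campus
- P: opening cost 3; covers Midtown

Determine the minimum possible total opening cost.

Choose E and M: together they cover Midtown, Campus, Harbor, South — every zone.
Total opening cost: 8 + 12 = 20.
No cover costs less than 20.

20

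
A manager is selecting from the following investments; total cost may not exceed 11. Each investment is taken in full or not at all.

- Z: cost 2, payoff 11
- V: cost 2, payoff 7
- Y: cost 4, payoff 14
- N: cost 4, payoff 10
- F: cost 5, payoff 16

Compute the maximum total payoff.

41

Allowing fractional choices, the relaxed optimum would be about 41.6, but investments are indivisible.
V + Y + F: cost 2 + 4 + 5 = 11 ≤ 11, payoff 7 + 14 + 16 = 37.
Z + Y + F: cost 2 + 4 + 5 = 11 ≤ 11, payoff 11 + 14 + 16 = 41.
Z + N + F: cost 2 + 4 + 5 = 11 ≤ 11, payoff 11 + 10 + 16 = 37.
Best is Z, Y, and F with total payoff 41.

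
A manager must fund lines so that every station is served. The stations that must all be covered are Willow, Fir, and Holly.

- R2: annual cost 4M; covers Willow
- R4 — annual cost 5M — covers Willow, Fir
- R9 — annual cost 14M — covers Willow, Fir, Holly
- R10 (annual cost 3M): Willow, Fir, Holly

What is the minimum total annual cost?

This is an integer covering problem.
R10 alone covers Willow, Fir, Holly — every station.
Total annual cost: 3.
No cover costs less than 3.

3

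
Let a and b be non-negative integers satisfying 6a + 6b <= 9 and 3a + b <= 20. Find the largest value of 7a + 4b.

7

Relaxing integrality, the LP optimum is 10.50 at (a,b) = (1.5, 0), which is not an integer point.
(a,b)=(1,0): 6·1+6·0=6≤9, 3·1+1·0=3≤20, objective 7.
(a,b)=(0,1): 6·0+6·1=6≤9, 3·0+1·1=1≤20, objective 4.
Maximum is 7 at (a,b)=(1,0).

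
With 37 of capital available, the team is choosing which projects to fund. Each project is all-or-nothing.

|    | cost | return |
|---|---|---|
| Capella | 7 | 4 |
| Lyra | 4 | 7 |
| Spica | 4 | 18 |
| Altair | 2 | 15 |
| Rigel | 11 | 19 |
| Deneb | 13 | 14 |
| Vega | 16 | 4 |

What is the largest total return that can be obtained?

Capella + Spica + Altair + Rigel + Deneb: cost 7 + 4 + 2 + 11 + 13 = 37 ≤ 37, return 4 + 18 + 15 + 19 + 14 = 70.
Lyra + Spica + Altair + Rigel + Deneb: cost 4 + 4 + 2 + 11 + 13 = 34 ≤ 37, return 7 + 18 + 15 + 19 + 14 = 73.
Spica + Altair + Rigel + Deneb: cost 4 + 2 + 11 + 13 = 30 ≤ 37, return 18 + 15 + 19 + 14 = 66.
Best is Lyra, Spica, Altair, Rigel, and Deneb with total return 73.

73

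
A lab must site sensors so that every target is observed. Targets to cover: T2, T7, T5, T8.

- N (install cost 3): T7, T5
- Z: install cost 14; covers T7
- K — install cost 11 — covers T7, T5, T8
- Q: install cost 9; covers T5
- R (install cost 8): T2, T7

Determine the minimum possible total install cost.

This is an integer covering problem.
The greedy cost-per-new-target heuristic would pick N, R, and K for 22, but a cheaper cover exists.
Choose K and R: together they cover T2, T7, T5, T8 — every target.
Total install cost: 11 + 8 = 19.
No cover costs less than 19.

19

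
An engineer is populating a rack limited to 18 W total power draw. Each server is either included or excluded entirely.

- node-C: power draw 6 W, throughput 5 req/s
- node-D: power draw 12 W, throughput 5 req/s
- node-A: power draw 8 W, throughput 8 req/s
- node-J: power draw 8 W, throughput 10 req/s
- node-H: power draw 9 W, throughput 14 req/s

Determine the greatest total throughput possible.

Take node-J and node-H: power draw 8 + 9 = 17 ≤ 18, throughput 10 + 14 = 24.
No other feasible combination does better.

24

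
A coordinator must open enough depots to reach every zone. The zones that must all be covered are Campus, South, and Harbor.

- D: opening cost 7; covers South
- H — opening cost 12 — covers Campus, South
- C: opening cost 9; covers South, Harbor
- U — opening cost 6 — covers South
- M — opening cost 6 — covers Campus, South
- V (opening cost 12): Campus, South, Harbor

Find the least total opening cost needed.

12

The greedy cost-per-new-zone heuristic would pick M and C for 15, but a cheaper cover exists.
V alone covers Campus, South, Harbor — every zone.
Total opening cost: 12.
No cover costs less than 12.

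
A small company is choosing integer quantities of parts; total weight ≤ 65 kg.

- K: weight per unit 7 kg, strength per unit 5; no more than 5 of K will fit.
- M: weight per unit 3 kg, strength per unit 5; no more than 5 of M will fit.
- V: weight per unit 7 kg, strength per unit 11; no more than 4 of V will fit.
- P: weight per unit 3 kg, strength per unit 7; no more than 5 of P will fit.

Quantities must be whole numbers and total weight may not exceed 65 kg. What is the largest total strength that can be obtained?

109

This is a bounded integer knapsack.
P has the best ratio (7/3); taking only P gives at most 5×7 = 35 (stopped by the supply cap of 5).
Mixing does better — 1×K, 5×M, 4×V, and 5×P: weight 65 ≤ 65, strength 1·5 + 5·5 + 4·11 + 5·7 = 109.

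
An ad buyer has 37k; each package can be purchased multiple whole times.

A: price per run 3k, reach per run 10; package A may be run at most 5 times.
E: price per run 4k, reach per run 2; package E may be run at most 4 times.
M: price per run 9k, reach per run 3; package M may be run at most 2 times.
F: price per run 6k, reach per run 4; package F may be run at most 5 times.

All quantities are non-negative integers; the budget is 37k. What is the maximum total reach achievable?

64

Take 5×A, 1×E, and 3×F: price 37 ≤ 37, reach 5·10 + 1·2 + 3·4 = 64.
A has the best ratio (10/3) and is taken to its limit of 5; remaining capacity is filled optimally with the others.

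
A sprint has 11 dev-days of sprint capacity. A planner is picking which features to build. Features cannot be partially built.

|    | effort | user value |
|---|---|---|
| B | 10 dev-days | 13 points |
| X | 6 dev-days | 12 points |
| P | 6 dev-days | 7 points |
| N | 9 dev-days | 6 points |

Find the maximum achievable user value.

13

Take B: effort 10 ≤ 11, user value 13.
No other feasible combination does better.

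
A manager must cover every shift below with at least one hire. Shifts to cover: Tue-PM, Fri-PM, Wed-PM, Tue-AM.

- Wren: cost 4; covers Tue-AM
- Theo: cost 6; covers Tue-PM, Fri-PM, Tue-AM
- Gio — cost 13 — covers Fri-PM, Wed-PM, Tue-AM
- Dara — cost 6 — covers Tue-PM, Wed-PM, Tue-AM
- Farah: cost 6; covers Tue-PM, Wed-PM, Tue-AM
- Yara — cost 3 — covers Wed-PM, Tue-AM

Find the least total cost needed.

9

This is an integer covering problem.
Choose Theo and Yara: together they cover Tue-PM, Fri-PM, Wed-PM, Tue-AM — every shift.
Total cost: 6 + 3 = 9.
No cover costs less than 9.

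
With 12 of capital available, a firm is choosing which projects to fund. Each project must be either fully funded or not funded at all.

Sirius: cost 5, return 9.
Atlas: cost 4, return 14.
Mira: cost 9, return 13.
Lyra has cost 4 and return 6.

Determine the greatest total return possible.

23

Sirius + Atlas: cost 5 + 4 = 9 ≤ 12, return 9 + 14 = 23.
Atlas + Lyra: cost 4 + 4 = 8 ≤ 12, return 14 + 6 = 20.
Sirius + Lyra: cost 5 + 4 = 9 ≤ 12, return 9 + 6 = 15.
Best is Sirius and Atlas with total return 23.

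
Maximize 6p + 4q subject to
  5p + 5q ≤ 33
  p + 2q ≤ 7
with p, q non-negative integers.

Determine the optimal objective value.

The continuous relaxation peaks at (6.6, 0) with value 39.60; rounding to a feasible lattice point costs some objective.
(p,q)=(6,0): 5·6+5·0=30≤33, 1·6+2·0=6≤7, objective 36.
(p,q)=(5,1): 5·5+5·1=30≤33, 1·5+2·1=7≤7, objective 34.
Maximum is 36 at (p,q)=(6,0).

36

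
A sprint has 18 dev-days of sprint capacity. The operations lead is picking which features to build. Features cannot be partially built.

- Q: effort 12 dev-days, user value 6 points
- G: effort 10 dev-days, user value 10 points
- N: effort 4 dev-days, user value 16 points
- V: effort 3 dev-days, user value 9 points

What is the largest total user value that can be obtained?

This is an integer program with binary decision variables.
G + N: effort 10 + 4 = 14 ≤ 18, user value 10 + 16 = 26.
G + N + V: effort 10 + 4 + 3 = 17 ≤ 18, user value 10 + 16 + 9 = 35.
Best is G, N, and V with total user value 35.

35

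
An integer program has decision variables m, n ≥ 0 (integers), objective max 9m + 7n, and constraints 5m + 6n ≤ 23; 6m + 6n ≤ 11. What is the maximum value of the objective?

9

(m,n)=(1,0): 5·1+6·0=5≤23, 6·1+6·0=6≤11, objective 9.
(m,n)=(0,1): 5·0+6·1=6≤23, 6·0+6·1=6≤11, objective 7.
(m,n)=(0,0): 5·0+6·0=0≤23, 6·0+6·0=0≤11, objective 0.
Maximum is 9 at (m,n)=(1,0).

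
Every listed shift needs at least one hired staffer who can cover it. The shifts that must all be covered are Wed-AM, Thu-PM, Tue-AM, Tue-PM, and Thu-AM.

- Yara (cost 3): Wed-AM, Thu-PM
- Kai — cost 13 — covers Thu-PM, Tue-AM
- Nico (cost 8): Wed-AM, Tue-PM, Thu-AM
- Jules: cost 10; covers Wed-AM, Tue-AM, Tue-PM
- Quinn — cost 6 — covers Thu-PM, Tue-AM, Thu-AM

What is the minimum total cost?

The greedy cost-per-new-shift heuristic would pick Yara, Quinn, and Nico for 17, but a cheaper cover exists.
Choose Nico and Quinn: together they cover Wed-AM, Thu-PM, Tue-AM, Tue-PM, Thu-AM — every shift.
Total cost: 8 + 6 = 14.
No cover costs less than 14.

14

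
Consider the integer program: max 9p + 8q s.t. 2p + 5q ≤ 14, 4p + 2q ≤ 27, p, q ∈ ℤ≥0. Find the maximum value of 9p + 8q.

54

(p,q)=(6,0): 2·6+5·0=12≤14, 4·6+2·0=24≤27, objective 54.
(p,q)=(5,0): 2·5+5·0=10≤14, 4·5+2·0=20≤27, objective 45.
Maximum is 54 at (p,q)=(6,0).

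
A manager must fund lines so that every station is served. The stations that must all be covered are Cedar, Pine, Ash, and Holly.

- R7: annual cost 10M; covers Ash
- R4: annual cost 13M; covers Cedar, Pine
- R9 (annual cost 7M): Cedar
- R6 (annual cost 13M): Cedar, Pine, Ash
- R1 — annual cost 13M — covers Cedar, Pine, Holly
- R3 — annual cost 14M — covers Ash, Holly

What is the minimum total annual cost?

23

The greedy cost-per-new-station heuristic would pick R6 and R1 for 26, but a cheaper cover exists.
Choose R7 and R1: together they cover Cedar, Pine, Ash, Holly — every station.
Total annual cost: 10 + 13 = 23.
No cover costs less than 23.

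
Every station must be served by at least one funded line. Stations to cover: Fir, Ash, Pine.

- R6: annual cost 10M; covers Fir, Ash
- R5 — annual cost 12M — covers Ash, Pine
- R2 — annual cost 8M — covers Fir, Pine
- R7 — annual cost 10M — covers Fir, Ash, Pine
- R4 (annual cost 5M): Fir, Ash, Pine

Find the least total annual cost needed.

5

R4 alone covers Fir, Ash, Pine — every station.
Total annual cost: 5.
No cover costs less than 5.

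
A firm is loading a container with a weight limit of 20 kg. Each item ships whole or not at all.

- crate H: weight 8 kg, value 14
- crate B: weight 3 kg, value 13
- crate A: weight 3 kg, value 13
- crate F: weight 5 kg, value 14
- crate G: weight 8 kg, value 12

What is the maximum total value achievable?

Allowing fractional choices, the relaxed optimum would be about 55.5, but items are indivisible.
crate H + crate B + crate A + crate F: weight 8 + 3 + 3 + 5 = 19 ≤ 20, value 14 + 13 + 13 + 14 = 54.
crate B + crate A + crate F + crate G: weight 3 + 3 + 5 + 8 = 19 ≤ 20, value 13 + 13 + 14 + 12 = 52.
crate H + crate B + crate F: weight 8 + 3 + 5 = 16 ≤ 20, value 14 + 13 + 14 = 41.
Best is crate H, crate B, crate A, and crate F with total value 54.

54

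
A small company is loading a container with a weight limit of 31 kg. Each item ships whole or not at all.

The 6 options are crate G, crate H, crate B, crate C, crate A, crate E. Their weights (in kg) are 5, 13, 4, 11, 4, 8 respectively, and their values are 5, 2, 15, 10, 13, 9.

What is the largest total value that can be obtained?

47

Allowing fractional choices, the relaxed optimum would be about 51.1, but items are indivisible.
crate G + crate B + crate C + crate A: weight 5 + 4 + 11 + 4 = 24 ≤ 31, value 5 + 15 + 10 + 13 = 43.
crate G + crate B + crate A + crate E: weight 5 + 4 + 4 + 8 = 21 ≤ 31, value 5 + 15 + 13 + 9 = 42.
crate B + crate C + crate A + crate E: weight 4 + 11 + 4 + 8 = 27 ≤ 31, value 15 + 10 + 13 + 9 = 47.
Best is crate B, crate C, crate A, and crate E with total value 47.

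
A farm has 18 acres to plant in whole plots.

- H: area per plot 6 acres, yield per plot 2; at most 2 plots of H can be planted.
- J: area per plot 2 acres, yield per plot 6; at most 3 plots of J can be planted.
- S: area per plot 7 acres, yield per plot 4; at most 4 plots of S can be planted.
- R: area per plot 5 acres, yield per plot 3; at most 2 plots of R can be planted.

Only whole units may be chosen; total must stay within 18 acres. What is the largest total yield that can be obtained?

25

Take 3×J, 1×S, and 1×R: area 18 ≤ 18, yield 3·6 + 1·4 + 1·3 = 25.
J has the best ratio (6/2) and is taken to its limit of 3; remaining capacity is filled optimally with the others.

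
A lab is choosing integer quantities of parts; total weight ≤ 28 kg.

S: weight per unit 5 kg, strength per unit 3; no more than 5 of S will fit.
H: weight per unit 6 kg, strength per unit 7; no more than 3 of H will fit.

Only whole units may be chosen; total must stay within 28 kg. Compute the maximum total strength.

Take 2×S and 3×H: weight 28 ≤ 28, strength 2·3 + 3·7 = 27.
H has the best ratio (7/6) and is taken to its limit of 3; remaining capacity is filled optimally with the others.

27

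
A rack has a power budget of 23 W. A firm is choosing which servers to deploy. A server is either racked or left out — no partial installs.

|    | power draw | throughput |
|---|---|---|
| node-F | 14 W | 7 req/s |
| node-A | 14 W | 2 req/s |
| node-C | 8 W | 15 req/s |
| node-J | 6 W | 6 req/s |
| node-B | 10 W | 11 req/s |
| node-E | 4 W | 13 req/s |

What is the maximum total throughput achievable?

39

Allowing fractional choices, the relaxed optimum would be about 40.0, but servers are indivisible.
node-C + node-J + node-E: power draw 8 + 6 + 4 = 18 ≤ 23, throughput 15 + 6 + 13 = 34.
node-C + node-B + node-E: power draw 8 + 10 + 4 = 22 ≤ 23, throughput 15 + 11 + 13 = 39.
Best is node-C, node-B, and node-E with total throughput 39.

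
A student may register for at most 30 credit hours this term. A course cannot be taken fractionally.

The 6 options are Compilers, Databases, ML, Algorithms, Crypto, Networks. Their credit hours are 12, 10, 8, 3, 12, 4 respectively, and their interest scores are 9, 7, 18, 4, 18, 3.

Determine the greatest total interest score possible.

43

Allowing fractional choices, the relaxed optimum would be about 45.2, but courses are indivisible.
Databases + ML + Crypto: credit hours 10 + 8 + 12 = 30 ≤ 30, interest score 7 + 18 + 18 = 43.
ML + Algorithms + Crypto + Networks: credit hours 8 + 3 + 12 + 4 = 27 ≤ 30, interest score 18 + 4 + 18 + 3 = 43.
The maximum interest score is 43; one optimal choice is ML, Algorithms, Crypto, and Networks.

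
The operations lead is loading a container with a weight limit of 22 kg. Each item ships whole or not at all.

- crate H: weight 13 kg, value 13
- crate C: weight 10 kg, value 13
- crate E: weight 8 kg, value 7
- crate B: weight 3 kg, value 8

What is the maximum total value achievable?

28

crate C + crate B: weight 10 + 3 = 13 ≤ 22, value 13 + 8 = 21.
crate C + crate E + crate B: weight 10 + 8 + 3 = 21 ≤ 22, value 13 + 7 + 8 = 28.
Best is crate C, crate E, and crate B with total value 28.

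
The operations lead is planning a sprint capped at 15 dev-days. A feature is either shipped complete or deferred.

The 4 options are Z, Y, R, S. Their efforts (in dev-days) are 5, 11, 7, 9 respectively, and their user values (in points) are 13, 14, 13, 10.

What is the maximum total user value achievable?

Treat it as a binary knapsack problem.
Z + S: effort 5 + 9 = 14 ≤ 15, user value 13 + 10 = 23.
Z + R: effort 5 + 7 = 12 ≤ 15, user value 13 + 13 = 26.
Best is Z and R with total user value 26.

26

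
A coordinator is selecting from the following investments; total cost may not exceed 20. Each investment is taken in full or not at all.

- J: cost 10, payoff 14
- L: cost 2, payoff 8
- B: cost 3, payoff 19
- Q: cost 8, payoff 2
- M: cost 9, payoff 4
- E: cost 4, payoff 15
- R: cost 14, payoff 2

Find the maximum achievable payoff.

56

This is an integer program with binary decision variables.
Allowing fractional choices, the relaxed optimum would be about 56.4, but investments are indivisible.
J + L + B + E: cost 10 + 2 + 3 + 4 = 19 ≤ 20, payoff 14 + 8 + 19 + 15 = 56.
J + B + E: cost 10 + 3 + 4 = 17 ≤ 20, payoff 14 + 19 + 15 = 48.
L + B + M + E: cost 2 + 3 + 9 + 4 = 18 ≤ 20, payoff 8 + 19 + 4 + 15 = 46.
Best is J, L, B, and E with total payoff 56.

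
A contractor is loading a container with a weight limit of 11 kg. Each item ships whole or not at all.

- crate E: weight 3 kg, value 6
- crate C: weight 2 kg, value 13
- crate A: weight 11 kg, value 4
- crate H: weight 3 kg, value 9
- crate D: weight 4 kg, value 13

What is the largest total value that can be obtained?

Take crate C, crate H, and crate D: weight 2 + 3 + 4 = 9 ≤ 11, value 13 + 9 + 13 = 35.
No other feasible combination does better.

35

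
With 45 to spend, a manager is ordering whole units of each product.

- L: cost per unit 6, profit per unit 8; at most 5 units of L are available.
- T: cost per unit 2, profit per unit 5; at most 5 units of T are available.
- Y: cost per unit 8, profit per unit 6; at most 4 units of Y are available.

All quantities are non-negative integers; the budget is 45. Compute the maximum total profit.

5×L and 5×T: cost 40 ≤ 45, profit 5·8 + 5·5 = 65.
4×L, 5×T, and 1×Y: cost 42 ≤ 45, profit 4·8 + 5·5 + 1·6 = 63.
Best is 65.

65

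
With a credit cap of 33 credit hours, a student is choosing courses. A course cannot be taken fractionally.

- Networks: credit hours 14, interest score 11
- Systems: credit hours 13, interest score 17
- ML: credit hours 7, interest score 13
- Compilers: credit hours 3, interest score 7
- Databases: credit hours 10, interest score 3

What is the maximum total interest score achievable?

40

Networks + Systems + Compilers: credit hours 14 + 13 + 3 = 30 ≤ 33, interest score 11 + 17 + 7 = 35.
Systems + ML + Compilers + Databases: credit hours 13 + 7 + 3 + 10 = 33 ≤ 33, interest score 17 + 13 + 7 + 3 = 40.
Systems + ML + Compilers: credit hours 13 + 7 + 3 = 23 ≤ 33, interest score 17 + 13 + 7 = 37.
Best is Systems, ML, Compilers, and Databases with total interest score 40.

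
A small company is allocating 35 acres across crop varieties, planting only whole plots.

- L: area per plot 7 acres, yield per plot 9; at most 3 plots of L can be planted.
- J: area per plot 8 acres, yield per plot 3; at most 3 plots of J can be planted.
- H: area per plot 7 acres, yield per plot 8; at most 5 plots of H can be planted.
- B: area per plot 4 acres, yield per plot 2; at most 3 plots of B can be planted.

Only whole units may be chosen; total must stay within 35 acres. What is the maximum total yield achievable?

43

This is a bounded integer knapsack.
2×L and 3×H: area 35 ≤ 35, yield 2·9 + 3·8 = 42.
3×L and 2×H: area 35 ≤ 35, yield 3·9 + 2·8 = 43.
Best is 43.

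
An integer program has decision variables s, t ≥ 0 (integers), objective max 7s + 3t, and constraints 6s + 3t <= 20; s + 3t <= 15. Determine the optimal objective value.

Relaxing integrality, the LP optimum is 23.33 at (s,t) = (3.33, 0), which is not an integer point.
(s,t)=(3,0): 6·3+3·0=18≤20, 1·3+3·0=3≤15, objective 21.
(s,t)=(2,1): 6·2+3·1=15≤20, 1·2+3·1=5≤15, objective 17.
(s,t)=(2,0): 6·2+3·0=12≤20, 1·2+3·0=2≤15, objective 14.
Maximum is 21 at (s,t)=(3,0).

21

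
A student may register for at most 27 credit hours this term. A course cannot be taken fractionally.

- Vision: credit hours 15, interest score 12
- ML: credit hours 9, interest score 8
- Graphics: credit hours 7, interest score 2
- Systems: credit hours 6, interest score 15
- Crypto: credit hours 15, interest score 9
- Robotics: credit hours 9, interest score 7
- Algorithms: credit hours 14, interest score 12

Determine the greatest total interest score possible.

Graphics + Systems + Algorithms: credit hours 7 + 6 + 14 = 27 ≤ 27, interest score 2 + 15 + 12 = 29.
ML + Systems + Robotics: credit hours 9 + 6 + 9 = 24 ≤ 27, interest score 8 + 15 + 7 = 30.
Best is ML, Systems, and Robotics with total interest score 30.

30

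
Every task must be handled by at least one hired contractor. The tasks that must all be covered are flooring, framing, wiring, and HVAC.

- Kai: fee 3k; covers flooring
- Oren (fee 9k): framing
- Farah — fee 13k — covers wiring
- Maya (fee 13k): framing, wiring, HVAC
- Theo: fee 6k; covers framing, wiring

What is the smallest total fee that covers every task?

The greedy cost-per-new-task heuristic would pick Kai, Theo, and Maya for 22, but a cheaper cover exists.
Choose Kai and Maya: together they cover flooring, framing, wiring, HVAC — every task.
Total fee: 3 + 13 = 16.
No cover costs less than 16.

16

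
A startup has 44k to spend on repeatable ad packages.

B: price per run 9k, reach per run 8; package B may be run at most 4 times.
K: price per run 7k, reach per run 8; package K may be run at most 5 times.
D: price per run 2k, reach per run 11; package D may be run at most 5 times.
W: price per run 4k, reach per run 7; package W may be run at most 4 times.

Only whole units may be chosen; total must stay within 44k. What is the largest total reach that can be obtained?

100

D has the best ratio (11/2); taking only D gives at most 5×11 = 55 (stopped by the supply cap of 5).
Mixing does better — 3×K, 5×D, and 3×W: price 43 ≤ 44, reach 3·8 + 5·11 + 3·7 = 100.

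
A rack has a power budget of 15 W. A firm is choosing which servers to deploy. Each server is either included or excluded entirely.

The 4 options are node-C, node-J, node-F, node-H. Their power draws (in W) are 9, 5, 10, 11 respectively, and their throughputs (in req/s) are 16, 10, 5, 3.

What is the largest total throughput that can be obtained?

Allowing fractional choices, the relaxed optimum would be about 26.5, but servers are indivisible.
node-C + node-J: power draw 9 + 5 = 14 ≤ 15, throughput 16 + 10 = 26.
node-C: power draw 9 ≤ 15, throughput 16.
node-J + node-F: power draw 5 + 10 = 15 ≤ 15, throughput 10 + 5 = 15.
Best is node-C and node-J with total throughput 26.

26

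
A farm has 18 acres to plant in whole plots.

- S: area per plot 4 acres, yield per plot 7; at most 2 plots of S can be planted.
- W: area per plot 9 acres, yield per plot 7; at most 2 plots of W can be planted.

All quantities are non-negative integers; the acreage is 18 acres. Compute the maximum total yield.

21

Take 2×S and 1×W: area 17 ≤ 18, yield 2·7 + 1·7 = 21.
S has the best ratio (7/4) and is taken to its limit of 2; remaining capacity is filled optimally with the others.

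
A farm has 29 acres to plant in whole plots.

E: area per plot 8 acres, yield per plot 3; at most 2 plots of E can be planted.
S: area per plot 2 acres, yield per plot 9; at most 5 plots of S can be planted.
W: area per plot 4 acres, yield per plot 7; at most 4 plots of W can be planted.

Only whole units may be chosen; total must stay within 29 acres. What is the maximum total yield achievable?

73

5×S and 3×W: area 22 ≤ 29, yield 5·9 + 3·7 = 66.
5×S and 4×W: area 26 ≤ 29, yield 5·9 + 4·7 = 73.
Best is 73.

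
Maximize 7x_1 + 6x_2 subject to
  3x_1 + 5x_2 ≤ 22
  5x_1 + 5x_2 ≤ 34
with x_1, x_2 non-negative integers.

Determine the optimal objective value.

42

Relaxing integrality, the LP optimum is 47.60 at (x_1,x_2) = (6.8, 0), which is not an integer point.
(x_1,x_2)=(6,0): 3·6+5·0=18≤22, 5·6+5·0=30≤34, objective 42.
(x_1,x_2)=(5,1): 3·5+5·1=20≤22, 5·5+5·1=30≤34, objective 41.
Maximum is 42 at (x_1,x_2)=(6,0).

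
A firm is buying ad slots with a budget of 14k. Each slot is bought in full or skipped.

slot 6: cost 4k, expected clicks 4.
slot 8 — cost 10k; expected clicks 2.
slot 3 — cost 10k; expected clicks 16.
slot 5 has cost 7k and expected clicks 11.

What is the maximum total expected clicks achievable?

This is a 0-1 knapsack instance.
slot 6 + slot 3: cost 4 + 10 = 14 ≤ 14, expected clicks 4 + 16 = 20.
slot 3: cost 10 ≤ 14, expected clicks 16.
Best is slot 6 and slot 3 with total expected clicks 20.

20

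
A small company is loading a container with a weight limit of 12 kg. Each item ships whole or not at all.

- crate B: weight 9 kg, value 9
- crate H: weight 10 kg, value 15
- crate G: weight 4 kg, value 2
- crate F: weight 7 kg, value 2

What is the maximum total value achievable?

This is an integer program with binary decision variables.
Allowing fractional choices, the relaxed optimum would be about 17.0, but items are indivisible.
crate G + crate F: weight 4 + 7 = 11 ≤ 12, value 2 + 2 = 4.
crate B: weight 9 ≤ 12, value 9.
crate H: weight 10 ≤ 12, value 15.
Best is crate H with total value 15.

15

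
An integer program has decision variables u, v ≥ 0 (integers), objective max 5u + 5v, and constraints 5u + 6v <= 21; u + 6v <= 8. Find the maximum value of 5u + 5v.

20

Relaxing integrality, the LP optimum is 21.00 at (u,v) = (4.2, 0), which is not an integer point.
(u,v)=(4,0): 5·4+6·0=20≤21, 1·4+6·0=4≤8, objective 20.
(u,v)=(3,0): 5·3+6·0=15≤21, 1·3+6·0=3≤8, objective 15.
The best lattice point is (4,0), giving 20.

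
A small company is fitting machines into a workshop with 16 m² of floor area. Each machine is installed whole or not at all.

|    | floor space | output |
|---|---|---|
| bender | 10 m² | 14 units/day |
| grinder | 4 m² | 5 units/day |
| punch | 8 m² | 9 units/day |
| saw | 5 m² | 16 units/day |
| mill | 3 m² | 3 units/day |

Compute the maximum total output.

Treat it as a binary knapsack problem.
Allowing fractional choices, the relaxed optimum would be about 31.2, but machines are indivisible.
punch + saw + mill: floor space 8 + 5 + 3 = 16 ≤ 16, output 9 + 16 + 3 = 28.
bender + saw: floor space 10 + 5 = 15 ≤ 16, output 14 + 16 = 30.
Best is bender and saw with total output 30.

30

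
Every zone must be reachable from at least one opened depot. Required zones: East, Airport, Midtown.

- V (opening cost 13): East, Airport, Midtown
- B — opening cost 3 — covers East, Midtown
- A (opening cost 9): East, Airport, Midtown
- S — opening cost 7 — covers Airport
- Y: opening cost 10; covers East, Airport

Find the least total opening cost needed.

9

This is an integer covering problem.
A alone covers East, Airport, Midtown — every zone.
Total opening cost: 9.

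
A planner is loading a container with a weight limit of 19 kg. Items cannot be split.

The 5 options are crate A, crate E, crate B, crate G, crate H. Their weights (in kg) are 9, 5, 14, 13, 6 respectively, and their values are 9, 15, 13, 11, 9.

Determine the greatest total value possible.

crate E + crate H: weight 5 + 6 = 11 ≤ 19, value 15 + 9 = 24.
crate E + crate G: weight 5 + 13 = 18 ≤ 19, value 15 + 11 = 26.
crate E + crate B: weight 5 + 14 = 19 ≤ 19, value 15 + 13 = 28.
Best is crate E and crate B with total value 28.

28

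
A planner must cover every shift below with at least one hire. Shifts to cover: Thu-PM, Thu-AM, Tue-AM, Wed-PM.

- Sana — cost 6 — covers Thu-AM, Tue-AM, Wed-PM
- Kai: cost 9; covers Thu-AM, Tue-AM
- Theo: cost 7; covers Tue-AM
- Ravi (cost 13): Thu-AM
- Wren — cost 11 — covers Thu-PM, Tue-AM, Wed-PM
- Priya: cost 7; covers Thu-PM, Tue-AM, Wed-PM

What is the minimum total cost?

13

Choose Sana and Priya: together they cover Thu-PM, Thu-AM, Tue-AM, Wed-PM — every shift.
Total cost: 6 + 7 = 13.
No cover costs less than 13.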